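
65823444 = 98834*666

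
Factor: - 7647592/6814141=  - 332504/296267 =- 2^3 * 19^( - 1 ) * 31^( - 1 )*89^1*467^1  *  503^( - 1 ) 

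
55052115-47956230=7095885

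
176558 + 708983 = 885541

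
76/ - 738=  -  1 + 331/369  =  - 0.10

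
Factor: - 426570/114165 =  - 482/129 = - 2^1*3^( - 1)*43^( - 1)*241^1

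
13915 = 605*23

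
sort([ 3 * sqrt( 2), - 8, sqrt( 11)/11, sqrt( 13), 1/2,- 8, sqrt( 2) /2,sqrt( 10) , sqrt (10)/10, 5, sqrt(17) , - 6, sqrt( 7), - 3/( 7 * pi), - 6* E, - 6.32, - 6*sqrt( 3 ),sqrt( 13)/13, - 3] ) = [ - 6*E, - 6*sqrt( 3 ), -8, - 8, - 6.32, - 6, - 3, - 3/(7* pi),sqrt(13)/13,sqrt( 11)/11, sqrt(10)/10 , 1/2, sqrt( 2)/2 , sqrt(7),sqrt( 10), sqrt(13) , sqrt(17),  3*sqrt (2),  5 ]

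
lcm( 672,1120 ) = 3360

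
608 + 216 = 824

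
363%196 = 167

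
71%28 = 15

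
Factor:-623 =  - 7^1*89^1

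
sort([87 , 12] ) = [ 12,87]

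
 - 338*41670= - 14084460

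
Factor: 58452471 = 3^2 * 7^1*11^1*84347^1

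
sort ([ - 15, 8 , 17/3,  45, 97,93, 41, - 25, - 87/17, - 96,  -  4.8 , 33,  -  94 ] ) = [ - 96, - 94, - 25, - 15, - 87/17, - 4.8 , 17/3,8,33,  41,45, 93,97]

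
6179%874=61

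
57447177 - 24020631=33426546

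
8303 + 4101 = 12404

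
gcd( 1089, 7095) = 33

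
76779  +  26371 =103150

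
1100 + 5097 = 6197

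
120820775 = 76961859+43858916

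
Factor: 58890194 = 2^1*11^1*2676827^1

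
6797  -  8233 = -1436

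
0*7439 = 0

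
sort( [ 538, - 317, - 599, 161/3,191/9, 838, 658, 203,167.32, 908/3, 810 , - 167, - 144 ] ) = [ - 599, - 317, - 167,-144,191/9,161/3, 167.32,203, 908/3,538,658,810, 838] 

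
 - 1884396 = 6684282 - 8568678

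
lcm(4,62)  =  124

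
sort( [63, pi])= [pi, 63] 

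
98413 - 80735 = 17678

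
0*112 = 0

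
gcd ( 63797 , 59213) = 1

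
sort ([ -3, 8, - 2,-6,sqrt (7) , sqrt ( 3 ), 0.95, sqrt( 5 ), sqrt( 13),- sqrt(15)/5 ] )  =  [-6, - 3, - 2, - sqrt(15)/5,0.95, sqrt ( 3), sqrt ( 5 ),sqrt( 7),sqrt( 13), 8]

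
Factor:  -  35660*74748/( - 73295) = 2^4*3^1*107^( - 1 )*137^( - 1 )*1783^1*6229^1  =  533102736/14659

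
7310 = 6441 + 869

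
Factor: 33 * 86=2838=2^1*3^1*11^1 * 43^1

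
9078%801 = 267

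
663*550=364650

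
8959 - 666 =8293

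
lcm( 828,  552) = 1656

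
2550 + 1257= 3807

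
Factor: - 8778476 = - 2^2 * 7^1*313517^1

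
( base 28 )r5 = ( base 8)1371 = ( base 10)761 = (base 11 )632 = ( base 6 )3305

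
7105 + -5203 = 1902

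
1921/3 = 640 +1/3 = 640.33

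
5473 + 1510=6983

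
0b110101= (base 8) 65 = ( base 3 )1222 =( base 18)2H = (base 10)53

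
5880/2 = 2940 = 2940.00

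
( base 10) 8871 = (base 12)5173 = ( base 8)21247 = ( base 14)3339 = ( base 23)GHG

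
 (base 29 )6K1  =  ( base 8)12773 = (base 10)5627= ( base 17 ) 1280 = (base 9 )7642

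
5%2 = 1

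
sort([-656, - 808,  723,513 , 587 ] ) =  [-808, - 656, 513,587,723]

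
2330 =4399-2069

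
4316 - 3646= 670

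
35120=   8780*4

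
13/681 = 13/681= 0.02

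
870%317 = 236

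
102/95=1 + 7/95 = 1.07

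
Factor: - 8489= - 13^1*653^1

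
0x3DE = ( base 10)990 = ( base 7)2613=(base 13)5b2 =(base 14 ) 50A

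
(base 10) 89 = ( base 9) 108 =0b1011001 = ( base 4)1121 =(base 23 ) 3K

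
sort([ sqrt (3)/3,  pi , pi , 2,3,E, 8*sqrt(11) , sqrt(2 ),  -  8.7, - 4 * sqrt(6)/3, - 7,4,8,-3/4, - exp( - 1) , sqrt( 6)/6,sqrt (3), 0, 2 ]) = [ - 8.7 , - 7 ,-4 * sqrt (6 )/3 ,-3/4,-exp( - 1),0,  sqrt( 6 ) /6,  sqrt( 3)/3 , sqrt(2) , sqrt(3), 2, 2, E, 3,pi, pi, 4, 8, 8*sqrt( 11 )] 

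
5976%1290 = 816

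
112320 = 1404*80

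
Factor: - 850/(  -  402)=3^( - 1) *5^2*17^1 * 67^( - 1)  =  425/201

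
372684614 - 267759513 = 104925101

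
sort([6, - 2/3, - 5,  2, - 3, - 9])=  [  -  9 ,-5, - 3,-2/3 , 2,6 ]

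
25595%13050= 12545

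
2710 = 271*10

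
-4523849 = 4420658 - 8944507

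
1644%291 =189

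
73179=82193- 9014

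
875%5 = 0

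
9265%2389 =2098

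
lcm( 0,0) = 0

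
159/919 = 159/919  =  0.17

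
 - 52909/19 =  -  2785 + 6/19 = -2784.68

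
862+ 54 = 916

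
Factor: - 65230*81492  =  -5315723160  =  - 2^3*3^1*5^1*11^1*593^1*6791^1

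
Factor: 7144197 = 3^1 * 307^1 * 7757^1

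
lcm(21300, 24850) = 149100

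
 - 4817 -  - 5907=1090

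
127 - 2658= - 2531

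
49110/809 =60  +  570/809 = 60.70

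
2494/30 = 83 + 2/15 = 83.13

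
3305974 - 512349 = 2793625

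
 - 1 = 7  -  8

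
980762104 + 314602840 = 1295364944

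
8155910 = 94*86765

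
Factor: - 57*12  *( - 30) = 2^3*3^3* 5^1*19^1  =  20520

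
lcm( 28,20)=140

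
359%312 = 47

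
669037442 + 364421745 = 1033459187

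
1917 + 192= 2109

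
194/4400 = 97/2200 =0.04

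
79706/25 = 3188 + 6/25 = 3188.24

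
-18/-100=9/50 =0.18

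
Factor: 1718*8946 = 2^2*3^2*7^1 * 71^1*859^1 = 15369228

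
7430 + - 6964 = 466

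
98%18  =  8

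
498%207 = 84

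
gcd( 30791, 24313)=41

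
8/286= 4/143 = 0.03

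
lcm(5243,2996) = 20972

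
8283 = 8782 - 499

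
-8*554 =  - 4432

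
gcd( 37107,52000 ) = 1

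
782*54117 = 42319494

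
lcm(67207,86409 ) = 604863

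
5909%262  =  145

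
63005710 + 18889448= 81895158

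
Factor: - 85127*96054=-8176788858 = -2^1*3^1*7^2*2287^1*12161^1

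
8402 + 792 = 9194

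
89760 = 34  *2640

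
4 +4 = 8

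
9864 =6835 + 3029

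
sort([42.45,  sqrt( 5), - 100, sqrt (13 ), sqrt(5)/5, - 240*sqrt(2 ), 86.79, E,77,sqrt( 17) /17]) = [ - 240*sqrt (2), - 100,sqrt ( 17)/17, sqrt(5 )/5,sqrt(5),E,sqrt (13 ), 42.45, 77, 86.79]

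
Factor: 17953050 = 2^1*3^1*5^2 * 119687^1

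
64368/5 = 64368/5 = 12873.60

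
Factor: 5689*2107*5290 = 63409764670 = 2^1*5^1*7^2*23^2*43^1*5689^1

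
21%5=1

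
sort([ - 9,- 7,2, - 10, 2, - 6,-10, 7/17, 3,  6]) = [ - 10,-10, - 9, - 7,-6,7/17, 2, 2,3,6]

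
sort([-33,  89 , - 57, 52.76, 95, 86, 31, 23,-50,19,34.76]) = [ - 57, - 50, - 33, 19, 23,  31,34.76 , 52.76, 86,89,95] 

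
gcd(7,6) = 1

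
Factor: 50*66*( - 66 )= - 217800 = -2^3*3^2*5^2*11^2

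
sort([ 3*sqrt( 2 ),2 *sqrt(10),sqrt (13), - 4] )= [ - 4,sqrt( 13),3*sqrt (2),2*sqrt ( 10 )]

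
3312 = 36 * 92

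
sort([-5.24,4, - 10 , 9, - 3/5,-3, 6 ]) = [ - 10, -5.24, - 3, - 3/5,  4, 6, 9]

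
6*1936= 11616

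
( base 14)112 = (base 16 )d4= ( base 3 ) 21212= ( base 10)212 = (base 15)e2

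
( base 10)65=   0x41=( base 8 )101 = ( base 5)230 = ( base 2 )1000001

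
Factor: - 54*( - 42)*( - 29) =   -  2^2*3^4*7^1*29^1 = - 65772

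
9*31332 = 281988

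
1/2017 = 1/2017 = 0.00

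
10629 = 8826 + 1803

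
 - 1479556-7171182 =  - 8650738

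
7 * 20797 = 145579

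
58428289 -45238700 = 13189589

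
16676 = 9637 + 7039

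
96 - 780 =-684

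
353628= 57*6204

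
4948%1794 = 1360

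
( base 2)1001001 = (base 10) 73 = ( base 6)201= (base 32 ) 29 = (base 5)243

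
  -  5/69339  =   - 1 + 69334/69339 =- 0.00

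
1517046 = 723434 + 793612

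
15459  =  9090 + 6369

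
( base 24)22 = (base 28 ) 1m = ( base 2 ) 110010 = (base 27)1N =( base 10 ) 50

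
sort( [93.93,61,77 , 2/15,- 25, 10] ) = [ - 25, 2/15, 10, 61, 77,93.93 ]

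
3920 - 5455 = -1535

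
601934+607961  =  1209895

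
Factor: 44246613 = 3^1*43^1* 227^1 * 1511^1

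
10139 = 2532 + 7607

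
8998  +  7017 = 16015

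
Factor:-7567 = -7^1*23^1*47^1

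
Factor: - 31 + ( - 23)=-2^1* 3^3 = -54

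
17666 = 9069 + 8597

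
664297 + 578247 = 1242544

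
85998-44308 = 41690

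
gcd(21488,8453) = 79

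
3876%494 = 418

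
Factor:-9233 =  - 7^1*1319^1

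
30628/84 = 7657/21 =364.62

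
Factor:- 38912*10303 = - 2^11*19^1*10303^1 =-400910336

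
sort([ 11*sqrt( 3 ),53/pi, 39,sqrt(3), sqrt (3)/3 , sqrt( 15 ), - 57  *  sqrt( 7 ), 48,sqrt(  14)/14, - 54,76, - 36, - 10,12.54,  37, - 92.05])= [-57*sqrt( 7),  -  92.05, - 54,-36, - 10,sqrt( 14 ) /14, sqrt( 3) /3 , sqrt( 3 ),sqrt( 15),12.54,53/pi, 11*sqrt( 3),37,39,48,76] 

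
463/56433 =463/56433 = 0.01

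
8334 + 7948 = 16282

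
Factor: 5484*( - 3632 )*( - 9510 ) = 2^7*3^2*5^1 * 227^1*317^1*457^1 = 189419114880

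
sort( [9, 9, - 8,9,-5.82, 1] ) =[ - 8, - 5.82  ,  1, 9, 9, 9]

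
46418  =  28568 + 17850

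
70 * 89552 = 6268640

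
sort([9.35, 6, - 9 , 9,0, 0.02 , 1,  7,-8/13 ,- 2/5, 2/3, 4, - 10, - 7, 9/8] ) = [ - 10, - 9, - 7, - 8/13,-2/5, 0, 0.02,2/3 , 1,  9/8, 4, 6, 7, 9, 9.35]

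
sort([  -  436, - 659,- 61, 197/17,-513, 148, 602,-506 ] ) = [ - 659, - 513, - 506 ,  -  436, - 61,  197/17 , 148, 602] 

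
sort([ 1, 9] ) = [ 1,9]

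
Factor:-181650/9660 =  - 2^ ( - 1)*5^1*23^( - 1)* 173^1=- 865/46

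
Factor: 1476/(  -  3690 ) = -2^1*5^(-1) = - 2/5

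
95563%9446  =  1103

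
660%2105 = 660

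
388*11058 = 4290504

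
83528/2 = 41764 = 41764.00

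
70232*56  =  3932992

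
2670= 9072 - 6402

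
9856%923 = 626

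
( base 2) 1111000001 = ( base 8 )1701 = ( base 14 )4c9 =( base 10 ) 961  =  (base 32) U1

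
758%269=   220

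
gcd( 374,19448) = 374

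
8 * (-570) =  - 4560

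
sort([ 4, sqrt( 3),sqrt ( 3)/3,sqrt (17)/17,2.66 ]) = [ sqrt(17 ) /17, sqrt(3 )/3,  sqrt(3), 2.66,4] 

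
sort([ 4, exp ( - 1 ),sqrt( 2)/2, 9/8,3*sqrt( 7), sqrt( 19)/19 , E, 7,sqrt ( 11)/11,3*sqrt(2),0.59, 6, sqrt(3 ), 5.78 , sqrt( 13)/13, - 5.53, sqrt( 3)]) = [ - 5.53,sqrt (19)/19 , sqrt( 13)/13,sqrt( 11)/11, exp(-1), 0.59 , sqrt (2)/2, 9/8,sqrt( 3),sqrt (3),E, 4, 3 * sqrt( 2), 5.78,6,  7 , 3*sqrt( 7 )]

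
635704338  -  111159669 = 524544669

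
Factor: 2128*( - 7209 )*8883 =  -136271900016 = - 2^4*3^7  *  7^2*19^1*47^1*89^1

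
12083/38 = 317 + 37/38 = 317.97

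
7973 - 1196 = 6777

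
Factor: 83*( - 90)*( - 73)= 2^1*3^2*5^1*73^1*83^1= 545310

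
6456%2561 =1334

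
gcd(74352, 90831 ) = 3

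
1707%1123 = 584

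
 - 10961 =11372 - 22333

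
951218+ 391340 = 1342558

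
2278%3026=2278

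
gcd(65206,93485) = 1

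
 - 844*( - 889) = 750316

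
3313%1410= 493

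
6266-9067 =- 2801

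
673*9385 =6316105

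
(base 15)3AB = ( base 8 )1504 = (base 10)836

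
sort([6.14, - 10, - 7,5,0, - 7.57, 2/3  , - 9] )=[ - 10,  -  9, - 7.57, - 7 , 0,2/3, 5,6.14 ] 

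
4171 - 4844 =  - 673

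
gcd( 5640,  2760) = 120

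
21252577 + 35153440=56406017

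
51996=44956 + 7040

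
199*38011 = 7564189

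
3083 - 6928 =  - 3845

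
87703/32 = 2740+23/32 = 2740.72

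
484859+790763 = 1275622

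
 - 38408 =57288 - 95696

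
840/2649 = 280/883  =  0.32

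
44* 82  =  3608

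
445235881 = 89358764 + 355877117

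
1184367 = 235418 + 948949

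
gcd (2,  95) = 1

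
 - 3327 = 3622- 6949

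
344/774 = 4/9 = 0.44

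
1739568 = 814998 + 924570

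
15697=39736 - 24039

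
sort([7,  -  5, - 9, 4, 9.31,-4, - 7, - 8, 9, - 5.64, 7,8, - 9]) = [ - 9, - 9, - 8, - 7,- 5.64, - 5, -4,4,7, 7, 8, 9, 9.31] 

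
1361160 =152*8955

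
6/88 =3/44 = 0.07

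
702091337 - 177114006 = 524977331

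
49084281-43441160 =5643121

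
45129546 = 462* 97683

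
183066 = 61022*3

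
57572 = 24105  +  33467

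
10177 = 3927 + 6250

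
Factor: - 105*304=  - 2^4*3^1*5^1*7^1 * 19^1 = - 31920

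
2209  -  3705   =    -  1496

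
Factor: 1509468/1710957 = 503156/570319 = 2^2  *  563^(-1)*1013^( - 1) *125789^1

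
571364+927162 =1498526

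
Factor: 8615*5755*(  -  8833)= - 5^2*11^2 * 73^1 * 1151^1*1723^1 = -  437934177725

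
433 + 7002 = 7435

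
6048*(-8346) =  - 50476608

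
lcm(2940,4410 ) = 8820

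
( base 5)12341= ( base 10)971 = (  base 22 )203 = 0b1111001011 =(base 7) 2555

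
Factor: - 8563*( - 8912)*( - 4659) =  - 355544391504 = - 2^4*3^1 * 557^1*1553^1*8563^1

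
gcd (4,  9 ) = 1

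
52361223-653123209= -600761986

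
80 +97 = 177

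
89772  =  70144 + 19628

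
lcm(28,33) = 924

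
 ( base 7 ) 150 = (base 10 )84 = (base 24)3c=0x54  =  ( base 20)44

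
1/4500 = 1/4500= 0.00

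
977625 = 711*1375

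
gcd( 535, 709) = 1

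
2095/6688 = 2095/6688 = 0.31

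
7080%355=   335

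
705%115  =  15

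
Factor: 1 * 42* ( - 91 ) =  - 2^1*3^1 * 7^2*13^1 = - 3822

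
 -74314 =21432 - 95746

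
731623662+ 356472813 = 1088096475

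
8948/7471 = 8948/7471 = 1.20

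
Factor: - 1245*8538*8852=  - 94095078120 = - 2^3 * 3^2 * 5^1*83^1*1423^1*2213^1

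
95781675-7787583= 87994092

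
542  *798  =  432516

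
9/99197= 9/99197 = 0.00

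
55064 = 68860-13796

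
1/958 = 1/958 = 0.00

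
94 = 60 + 34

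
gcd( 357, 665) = 7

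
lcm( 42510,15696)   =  1020240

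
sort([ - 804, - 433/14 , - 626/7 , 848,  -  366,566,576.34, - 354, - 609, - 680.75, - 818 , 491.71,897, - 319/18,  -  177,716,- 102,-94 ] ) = [ - 818, - 804, -680.75, - 609, - 366, - 354, - 177, - 102,- 94, - 626/7, - 433/14,  -  319/18, 491.71,566,576.34,716,848,897] 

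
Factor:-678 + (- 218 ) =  - 896 = - 2^7*7^1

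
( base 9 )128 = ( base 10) 107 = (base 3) 10222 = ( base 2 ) 1101011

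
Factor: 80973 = 3^3*2999^1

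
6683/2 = 6683/2 = 3341.50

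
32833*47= 1543151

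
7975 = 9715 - 1740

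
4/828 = 1/207 = 0.00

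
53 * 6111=323883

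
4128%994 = 152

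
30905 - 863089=-832184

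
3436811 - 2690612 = 746199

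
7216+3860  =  11076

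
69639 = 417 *167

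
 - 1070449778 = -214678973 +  - 855770805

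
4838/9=4838/9  =  537.56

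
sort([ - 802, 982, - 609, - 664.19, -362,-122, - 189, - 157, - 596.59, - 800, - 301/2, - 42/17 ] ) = [ - 802, - 800, - 664.19, - 609, - 596.59, - 362, - 189,-157, - 301/2, - 122, - 42/17 , 982 ]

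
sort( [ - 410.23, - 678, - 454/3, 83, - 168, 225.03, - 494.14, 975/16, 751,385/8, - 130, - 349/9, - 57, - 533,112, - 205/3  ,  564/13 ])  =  [ - 678,-533, - 494.14, - 410.23, - 168, - 454/3, - 130, - 205/3,  -  57, - 349/9,564/13, 385/8,975/16,83,  112 , 225.03, 751]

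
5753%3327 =2426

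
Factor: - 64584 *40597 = - 2^3 * 3^3*13^1*23^1*40597^1 = -  2621916648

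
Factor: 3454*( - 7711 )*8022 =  - 213656295468=- 2^2*3^1*7^1 * 11^2*157^1*191^1*701^1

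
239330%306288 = 239330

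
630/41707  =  630/41707 = 0.02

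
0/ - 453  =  0/1 = - 0.00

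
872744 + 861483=1734227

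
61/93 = 61/93 = 0.66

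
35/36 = 35/36 =0.97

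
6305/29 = 6305/29 = 217.41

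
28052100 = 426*65850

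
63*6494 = 409122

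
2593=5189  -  2596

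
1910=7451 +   -  5541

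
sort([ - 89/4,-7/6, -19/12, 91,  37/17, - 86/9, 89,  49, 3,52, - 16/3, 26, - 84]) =[ - 84, - 89/4,  -  86/9, - 16/3 , - 19/12, - 7/6, 37/17, 3, 26, 49,  52, 89, 91 ] 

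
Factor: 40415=5^1 * 59^1*137^1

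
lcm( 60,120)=120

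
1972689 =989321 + 983368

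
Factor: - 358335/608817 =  - 3^1* 5^1*11^( - 1)*19^ ( -1)*971^( - 1)*7963^1 = - 119445/202939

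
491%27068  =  491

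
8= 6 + 2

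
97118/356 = 272 + 143/178 = 272.80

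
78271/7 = 11181+4/7 = 11181.57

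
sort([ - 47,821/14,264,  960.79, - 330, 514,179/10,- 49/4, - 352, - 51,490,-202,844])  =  [ - 352, - 330, - 202, - 51, - 47, - 49/4, 179/10,821/14,264,490,514,  844,960.79] 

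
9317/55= 169 + 2/5 = 169.40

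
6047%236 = 147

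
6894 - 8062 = -1168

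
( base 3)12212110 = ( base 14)17B8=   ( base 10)4278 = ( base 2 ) 1000010110110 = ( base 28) 5cm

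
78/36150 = 13/6025 = 0.00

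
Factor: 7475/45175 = 23/139 = 23^1*139^( - 1 )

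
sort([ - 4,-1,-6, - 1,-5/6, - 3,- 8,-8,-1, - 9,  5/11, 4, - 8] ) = [ - 9 ,-8 , - 8,-8,  -  6 , - 4,- 3, - 1, - 1,-1 ,-5/6, 5/11,4 ]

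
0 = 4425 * 0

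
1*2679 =2679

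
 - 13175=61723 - 74898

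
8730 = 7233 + 1497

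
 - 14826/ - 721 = 2118/103 = 20.56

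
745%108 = 97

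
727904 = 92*7912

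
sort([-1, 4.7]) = [ - 1,4.7] 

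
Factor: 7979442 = 2^1*3^1*1329907^1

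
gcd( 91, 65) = 13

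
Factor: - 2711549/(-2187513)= 3^( - 3 )*81019^( - 1)*2711549^1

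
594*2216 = 1316304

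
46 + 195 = 241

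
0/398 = 0 = 0.00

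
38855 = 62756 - 23901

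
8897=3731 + 5166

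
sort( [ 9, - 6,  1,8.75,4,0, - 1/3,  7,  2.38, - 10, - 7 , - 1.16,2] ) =[ - 10, - 7,-6, - 1.16,-1/3,0,1,2,2.38,4,7,8.75,9]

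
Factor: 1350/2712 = 225/452 =2^(-2 ) *3^2 * 5^2*113^( - 1)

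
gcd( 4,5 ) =1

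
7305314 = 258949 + 7046365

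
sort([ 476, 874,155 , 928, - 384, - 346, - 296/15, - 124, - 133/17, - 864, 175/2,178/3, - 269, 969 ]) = [ - 864,  -  384, - 346,-269, - 124, - 296/15, - 133/17,178/3, 175/2, 155,476,874,928, 969 ]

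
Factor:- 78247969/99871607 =- 11^ ( - 1)*67^( - 1 ) *599^1*130631^1*135511^ ( - 1) 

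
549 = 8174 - 7625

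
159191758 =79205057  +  79986701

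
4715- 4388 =327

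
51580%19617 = 12346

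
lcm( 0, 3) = 0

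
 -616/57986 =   -  308/28993 = - 0.01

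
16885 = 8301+8584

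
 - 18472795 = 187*( - 98785)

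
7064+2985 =10049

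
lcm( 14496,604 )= 14496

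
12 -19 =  -7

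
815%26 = 9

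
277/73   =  3+58/73 =3.79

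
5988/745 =8 + 28/745 = 8.04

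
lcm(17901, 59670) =179010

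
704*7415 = 5220160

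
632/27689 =632/27689 = 0.02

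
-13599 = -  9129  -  4470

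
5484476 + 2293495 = 7777971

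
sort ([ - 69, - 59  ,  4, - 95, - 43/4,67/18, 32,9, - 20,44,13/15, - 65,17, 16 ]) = [-95,  -  69,- 65, - 59,-20,- 43/4,  13/15,67/18, 4,9,16,  17,32,44 ] 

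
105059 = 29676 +75383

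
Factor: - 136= -2^3*17^1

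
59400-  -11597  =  70997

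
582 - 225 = 357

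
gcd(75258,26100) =18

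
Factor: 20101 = 20101^1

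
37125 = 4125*9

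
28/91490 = 2/6535  =  0.00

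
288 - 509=  -  221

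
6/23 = 6/23 =0.26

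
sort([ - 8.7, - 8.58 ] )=[  -  8.7, - 8.58 ]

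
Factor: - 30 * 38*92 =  - 104880 = - 2^4*3^1*5^1 * 19^1 * 23^1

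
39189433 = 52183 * 751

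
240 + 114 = 354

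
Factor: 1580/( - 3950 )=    - 2/5 = - 2^1*5^( - 1)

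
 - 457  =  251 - 708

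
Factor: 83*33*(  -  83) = - 3^1*11^1*83^2 = - 227337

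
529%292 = 237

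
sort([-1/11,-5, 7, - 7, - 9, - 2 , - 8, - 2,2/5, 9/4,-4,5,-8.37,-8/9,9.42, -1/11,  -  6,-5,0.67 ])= [-9, - 8.37,-8,-7, - 6  , - 5,-5,- 4, - 2, - 2  , - 8/9, - 1/11,  -  1/11,2/5,0.67, 9/4,5,7 , 9.42 ] 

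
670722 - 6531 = 664191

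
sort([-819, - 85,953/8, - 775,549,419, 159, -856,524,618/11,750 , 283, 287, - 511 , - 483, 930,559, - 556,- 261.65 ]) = [-856, - 819,-775, - 556, - 511,  -  483, - 261.65, - 85,618/11,953/8, 159, 283, 287, 419, 524, 549, 559, 750  ,  930]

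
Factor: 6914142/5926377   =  2^1*3^1*43^1*101^( - 1 )*8933^1*19559^(-1 ) = 2304714/1975459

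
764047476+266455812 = 1030503288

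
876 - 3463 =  - 2587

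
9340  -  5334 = 4006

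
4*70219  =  280876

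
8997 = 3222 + 5775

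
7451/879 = 7451/879 = 8.48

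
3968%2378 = 1590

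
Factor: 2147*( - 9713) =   -  20853811 = - 11^1 *19^1*113^1*883^1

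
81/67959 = 1/839 = 0.00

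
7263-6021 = 1242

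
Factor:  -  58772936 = -2^3*47^1*67^1*2333^1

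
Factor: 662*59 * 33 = 1288914 = 2^1*3^1 * 11^1 * 59^1*331^1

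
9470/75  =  126 + 4/15 = 126.27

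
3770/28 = 1885/14 = 134.64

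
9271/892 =10 + 351/892= 10.39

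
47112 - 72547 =  -  25435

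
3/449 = 3/449 = 0.01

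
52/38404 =13/9601 = 0.00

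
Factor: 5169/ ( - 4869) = - 3^(-1)*541^( - 1)*1723^1= -  1723/1623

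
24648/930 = 4108/155 = 26.50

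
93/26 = 93/26 = 3.58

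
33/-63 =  -11/21 = - 0.52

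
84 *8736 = 733824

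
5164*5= 25820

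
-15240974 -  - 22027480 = 6786506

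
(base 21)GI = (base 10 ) 354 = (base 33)ao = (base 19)IC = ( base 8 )542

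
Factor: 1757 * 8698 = 15282386 = 2^1*7^1*251^1*4349^1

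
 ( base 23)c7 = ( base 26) AN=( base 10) 283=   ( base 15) 13D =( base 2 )100011011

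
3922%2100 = 1822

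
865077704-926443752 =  -61366048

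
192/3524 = 48/881 = 0.05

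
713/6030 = 713/6030 = 0.12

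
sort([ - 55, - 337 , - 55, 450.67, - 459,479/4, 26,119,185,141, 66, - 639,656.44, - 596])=[  -  639, - 596, - 459, - 337, - 55, - 55, 26, 66,119,  479/4,141,185,450.67,656.44] 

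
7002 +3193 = 10195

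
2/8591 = 2/8591 =0.00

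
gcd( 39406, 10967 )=1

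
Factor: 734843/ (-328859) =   -  41^1*47^( - 1)*6997^(-1)*17923^1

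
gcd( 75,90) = 15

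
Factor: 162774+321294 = 2^2 *3^1 *13^1*29^1*107^1  =  484068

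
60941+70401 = 131342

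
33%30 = 3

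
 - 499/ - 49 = 10 + 9/49 = 10.18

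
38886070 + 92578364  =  131464434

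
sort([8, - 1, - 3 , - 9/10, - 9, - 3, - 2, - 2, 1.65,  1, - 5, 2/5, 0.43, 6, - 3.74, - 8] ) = [ - 9, - 8,-5, - 3.74, - 3,  -  3, - 2, - 2, - 1, - 9/10, 2/5, 0.43, 1, 1.65, 6,8] 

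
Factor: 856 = 2^3*107^1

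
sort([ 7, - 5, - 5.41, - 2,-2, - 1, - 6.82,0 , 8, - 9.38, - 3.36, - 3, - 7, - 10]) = [ - 10, - 9.38 , - 7 ,-6.82 , - 5.41, - 5 ,-3.36, - 3,-2, - 2, - 1,0,7 , 8]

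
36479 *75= 2735925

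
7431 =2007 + 5424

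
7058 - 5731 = 1327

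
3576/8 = 447 = 447.00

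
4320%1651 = 1018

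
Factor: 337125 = 3^1*5^3*29^1*31^1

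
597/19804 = 597/19804   =  0.03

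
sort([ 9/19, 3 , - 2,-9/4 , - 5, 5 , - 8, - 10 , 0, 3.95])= [ - 10,- 8,-5, - 9/4, - 2,0,9/19 , 3,3.95, 5 ] 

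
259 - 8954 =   -  8695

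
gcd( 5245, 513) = 1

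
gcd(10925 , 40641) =437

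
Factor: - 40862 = -2^1*20431^1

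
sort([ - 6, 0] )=[-6, 0]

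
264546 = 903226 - 638680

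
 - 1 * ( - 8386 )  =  8386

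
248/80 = 3 + 1/10=3.10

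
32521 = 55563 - 23042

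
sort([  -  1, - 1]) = [ - 1,  -  1] 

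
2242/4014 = 1121/2007 = 0.56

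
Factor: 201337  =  201337^1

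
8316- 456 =7860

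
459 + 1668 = 2127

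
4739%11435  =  4739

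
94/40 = 47/20 = 2.35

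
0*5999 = 0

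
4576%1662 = 1252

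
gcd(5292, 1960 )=196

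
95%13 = 4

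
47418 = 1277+46141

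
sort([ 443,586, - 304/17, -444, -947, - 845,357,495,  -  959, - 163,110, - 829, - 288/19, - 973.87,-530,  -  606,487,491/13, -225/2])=[- 973.87, - 959,- 947, - 845, -829, -606, - 530,  -  444,- 163,-225/2,-304/17,- 288/19,491/13,110,357,443,487,495,586]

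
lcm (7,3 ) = 21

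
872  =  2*436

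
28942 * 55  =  1591810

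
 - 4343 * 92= -399556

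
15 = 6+9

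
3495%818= 223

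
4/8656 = 1/2164 = 0.00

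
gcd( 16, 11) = 1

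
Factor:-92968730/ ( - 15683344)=46484365/7841672  =  2^( - 3)*5^1*41^1*61^(-1 )*16069^( - 1 )*226753^1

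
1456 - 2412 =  -956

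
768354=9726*79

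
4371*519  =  2268549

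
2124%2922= 2124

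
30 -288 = -258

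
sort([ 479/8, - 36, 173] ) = [-36, 479/8,173 ] 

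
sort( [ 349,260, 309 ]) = [260,309 , 349]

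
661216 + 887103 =1548319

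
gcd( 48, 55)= 1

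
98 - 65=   33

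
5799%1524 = 1227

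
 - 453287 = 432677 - 885964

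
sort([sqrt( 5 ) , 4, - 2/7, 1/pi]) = [ - 2/7,1/pi, sqrt( 5), 4]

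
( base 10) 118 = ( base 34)3g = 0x76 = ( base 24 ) 4m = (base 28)46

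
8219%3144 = 1931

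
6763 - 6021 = 742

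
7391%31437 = 7391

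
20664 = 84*246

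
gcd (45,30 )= 15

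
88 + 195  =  283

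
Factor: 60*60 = 2^4*3^2 * 5^2 = 3600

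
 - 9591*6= - 57546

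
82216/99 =82216/99 = 830.46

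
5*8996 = 44980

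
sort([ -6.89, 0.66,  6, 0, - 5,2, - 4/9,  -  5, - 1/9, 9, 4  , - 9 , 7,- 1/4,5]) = [-9, - 6.89, - 5, - 5, - 4/9, - 1/4, -1/9, 0, 0.66,2, 4,5, 6, 7, 9]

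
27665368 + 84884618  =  112549986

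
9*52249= 470241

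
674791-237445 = 437346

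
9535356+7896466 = 17431822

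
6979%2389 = 2201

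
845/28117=845/28117 = 0.03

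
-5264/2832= - 329/177 = - 1.86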